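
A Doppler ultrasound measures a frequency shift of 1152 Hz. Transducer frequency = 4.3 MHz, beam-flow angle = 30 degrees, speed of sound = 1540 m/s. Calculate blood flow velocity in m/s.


v = fd * c / (2 * f0 * cos(theta))
v = 1152 * 1540 / (2 * 4.3000e+06 * cos(30))
v = 0.2382 m/s


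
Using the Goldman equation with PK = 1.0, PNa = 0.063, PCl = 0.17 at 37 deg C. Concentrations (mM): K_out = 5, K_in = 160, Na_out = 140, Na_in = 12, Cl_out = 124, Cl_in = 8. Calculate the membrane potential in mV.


Vm = (RT/F)*ln((PK*Ko + PNa*Nao + PCl*Cli)/(PK*Ki + PNa*Nai + PCl*Clo))
Numer = 15.18, Denom = 181.836
Vm = -66.36 mV


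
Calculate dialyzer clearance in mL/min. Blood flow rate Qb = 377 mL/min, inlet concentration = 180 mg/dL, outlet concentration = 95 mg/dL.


K = Qb * (Cb_in - Cb_out) / Cb_in
K = 377 * (180 - 95) / 180
K = 178 mL/min


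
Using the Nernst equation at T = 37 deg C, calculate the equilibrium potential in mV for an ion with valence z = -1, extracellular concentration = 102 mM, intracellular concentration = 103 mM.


E = (RT/(zF)) * ln(C_out/C_in)
T = 37 + 273.15 = 310.15 K
E = (8.314 * 310.15 / (-1 * 96485)) * ln(102/103)
E = 0.2607 mV


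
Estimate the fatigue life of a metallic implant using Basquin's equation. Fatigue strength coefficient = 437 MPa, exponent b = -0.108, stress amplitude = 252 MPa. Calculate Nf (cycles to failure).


sigma_a = sigma_f' * (2Nf)^b
2Nf = (sigma_a/sigma_f')^(1/b)
2Nf = (252/437)^(1/-0.108)
2Nf = 163.57314
Nf = 81.79


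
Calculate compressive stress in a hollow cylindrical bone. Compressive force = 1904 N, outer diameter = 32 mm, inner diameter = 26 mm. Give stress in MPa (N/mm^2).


A = pi*(r_o^2 - r_i^2)
r_o = 16 mm, r_i = 13 mm
A = 273.319 mm^2
sigma = F/A = 1904 / 273.319
sigma = 6.966 MPa


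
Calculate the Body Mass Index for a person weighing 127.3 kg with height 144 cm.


BMI = weight / height^2
height = 144 cm = 1.44 m
BMI = 127.3 / 1.44^2
BMI = 61.39 kg/m^2


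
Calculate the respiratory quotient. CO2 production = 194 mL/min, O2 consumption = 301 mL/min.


RQ = VCO2 / VO2
RQ = 194 / 301
RQ = 0.6445


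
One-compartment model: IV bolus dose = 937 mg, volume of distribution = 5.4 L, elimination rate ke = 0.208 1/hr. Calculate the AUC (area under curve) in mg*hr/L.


C0 = Dose/Vd = 937/5.4 = 173.519 mg/L
AUC = C0/ke = 173.519/0.208
AUC = 834.2 mg*hr/L


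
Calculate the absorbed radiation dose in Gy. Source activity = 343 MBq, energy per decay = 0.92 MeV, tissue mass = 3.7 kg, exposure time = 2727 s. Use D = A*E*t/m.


A = 343 MBq = 3.4300e+08 Bq
E = 0.92 MeV = 1.47384e-13 J
D = A*E*t/m = 3.4300e+08*1.47384e-13*2727/3.7
D = 0.03726 Gy


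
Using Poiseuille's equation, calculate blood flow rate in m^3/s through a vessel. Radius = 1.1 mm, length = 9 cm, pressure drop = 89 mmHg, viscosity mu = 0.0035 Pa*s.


Q = pi*r^4*dP / (8*mu*L)
r = 0.0011 m, L = 0.09 m
dP = 89 mmHg = 11865.658 Pa
Q = 2.1658e-05 m^3/s


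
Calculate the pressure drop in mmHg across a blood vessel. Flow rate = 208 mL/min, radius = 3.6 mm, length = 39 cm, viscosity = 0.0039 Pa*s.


dP = 8*mu*L*Q / (pi*r^4)
Q = 208 mL/min = 3.46667e-06 m^3/s
dP = 79.9414 Pa = 79.9414 / 133.322 mmHg = 0.5996 mmHg


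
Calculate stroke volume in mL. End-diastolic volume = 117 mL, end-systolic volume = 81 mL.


SV = EDV - ESV
SV = 117 - 81
SV = 36 mL


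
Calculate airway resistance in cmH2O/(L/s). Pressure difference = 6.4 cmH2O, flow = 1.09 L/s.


R = dP / flow
R = 6.4 / 1.09
R = 5.872 cmH2O/(L/s)


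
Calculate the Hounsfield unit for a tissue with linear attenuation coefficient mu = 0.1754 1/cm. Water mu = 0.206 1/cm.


HU = ((mu_tissue - mu_water) / mu_water) * 1000
HU = ((0.1754 - 0.206) / 0.206) * 1000
HU = -148.5


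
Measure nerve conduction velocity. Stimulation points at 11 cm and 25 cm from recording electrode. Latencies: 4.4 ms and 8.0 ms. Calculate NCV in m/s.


Distance = (25 - 11) / 100 = 0.14 m
dt = (8.0 - 4.4) / 1000 = 0.0036 s
NCV = dist / dt = 38.89 m/s


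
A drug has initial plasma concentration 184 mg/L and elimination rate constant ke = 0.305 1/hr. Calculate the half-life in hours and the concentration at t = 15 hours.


t_half = ln(2) / ke = 0.693147 / 0.305 = 2.273 hr
C(t) = C0 * exp(-ke*t) = 184 * exp(-0.305*15)
C(15) = 1.896 mg/L


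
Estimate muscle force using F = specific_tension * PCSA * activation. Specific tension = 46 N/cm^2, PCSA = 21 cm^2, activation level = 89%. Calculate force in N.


F = sigma * PCSA * activation
F = 46 * 21 * 0.89
F = 859.7 N


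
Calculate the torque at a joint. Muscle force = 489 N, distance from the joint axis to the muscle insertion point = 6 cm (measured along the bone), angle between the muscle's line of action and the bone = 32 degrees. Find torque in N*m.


Torque = F * d * sin(theta)   (moment arm = d*sin(theta))
d = 6 cm = 0.06 m
Torque = 489 * 0.06 * sin(32)
Torque = 15.55 N*m


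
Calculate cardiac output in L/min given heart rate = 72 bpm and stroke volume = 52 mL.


CO = HR * SV
CO = 72 * 52 / 1000
CO = 3.744 L/min


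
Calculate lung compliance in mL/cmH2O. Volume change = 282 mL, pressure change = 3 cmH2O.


C = dV / dP
C = 282 / 3
C = 94 mL/cmH2O


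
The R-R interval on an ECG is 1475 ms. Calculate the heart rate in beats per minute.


HR = 60 / RR_interval(s)
RR = 1475 ms = 1.475 s
HR = 60 / 1.475 = 40.68 bpm


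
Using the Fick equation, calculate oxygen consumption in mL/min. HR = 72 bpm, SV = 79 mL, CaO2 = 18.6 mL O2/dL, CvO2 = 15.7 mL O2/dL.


CO = HR*SV = 72*79/1000 = 5.688 L/min
a-v O2 diff = 18.6 - 15.7 = 2.9 mL/dL
VO2 = CO * (CaO2-CvO2) * 10 dL/L
VO2 = 5.688 * 2.9 * 10
VO2 = 165 mL/min


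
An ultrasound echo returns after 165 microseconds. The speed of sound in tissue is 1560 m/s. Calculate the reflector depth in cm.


depth = c * t / 2
t = 165 us = 1.6500e-04 s
depth = 1560 * 1.6500e-04 / 2
depth = 0.1287 m = 12.87 cm


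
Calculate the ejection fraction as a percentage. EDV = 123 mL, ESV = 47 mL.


SV = EDV - ESV = 123 - 47 = 76 mL
EF = SV/EDV * 100 = 76/123 * 100
EF = 61.79%


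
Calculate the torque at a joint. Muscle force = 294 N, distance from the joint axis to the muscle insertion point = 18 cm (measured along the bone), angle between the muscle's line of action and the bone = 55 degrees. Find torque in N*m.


Torque = F * d * sin(theta)   (moment arm = d*sin(theta))
d = 18 cm = 0.18 m
Torque = 294 * 0.18 * sin(55)
Torque = 43.35 N*m


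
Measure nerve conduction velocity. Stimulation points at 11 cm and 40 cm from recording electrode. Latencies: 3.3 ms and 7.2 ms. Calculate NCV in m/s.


Distance = (40 - 11) / 100 = 0.29 m
dt = (7.2 - 3.3) / 1000 = 0.0039 s
NCV = dist / dt = 74.36 m/s


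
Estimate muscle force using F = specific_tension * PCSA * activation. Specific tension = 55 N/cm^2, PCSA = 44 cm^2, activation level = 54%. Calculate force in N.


F = sigma * PCSA * activation
F = 55 * 44 * 0.54
F = 1307 N


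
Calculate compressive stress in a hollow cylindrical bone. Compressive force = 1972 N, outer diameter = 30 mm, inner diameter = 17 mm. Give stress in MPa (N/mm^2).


A = pi*(r_o^2 - r_i^2)
r_o = 15 mm, r_i = 8.5 mm
A = 479.878 mm^2
sigma = F/A = 1972 / 479.878
sigma = 4.109 MPa


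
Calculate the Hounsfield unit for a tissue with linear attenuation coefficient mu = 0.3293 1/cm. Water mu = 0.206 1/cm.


HU = ((mu_tissue - mu_water) / mu_water) * 1000
HU = ((0.3293 - 0.206) / 0.206) * 1000
HU = 598.5


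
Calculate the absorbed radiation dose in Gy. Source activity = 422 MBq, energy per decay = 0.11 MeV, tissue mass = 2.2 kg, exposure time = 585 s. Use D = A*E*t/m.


A = 422 MBq = 4.2200e+08 Bq
E = 0.11 MeV = 1.7622e-14 J
D = A*E*t/m = 4.2200e+08*1.7622e-14*585/2.2
D = 0.001977 Gy


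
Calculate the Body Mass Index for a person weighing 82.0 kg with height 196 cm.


BMI = weight / height^2
height = 196 cm = 1.96 m
BMI = 82.0 / 1.96^2
BMI = 21.35 kg/m^2


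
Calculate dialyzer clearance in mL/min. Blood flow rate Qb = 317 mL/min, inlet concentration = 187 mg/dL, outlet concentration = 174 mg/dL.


K = Qb * (Cb_in - Cb_out) / Cb_in
K = 317 * (187 - 174) / 187
K = 22.04 mL/min


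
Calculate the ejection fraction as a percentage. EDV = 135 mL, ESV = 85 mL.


SV = EDV - ESV = 135 - 85 = 50 mL
EF = SV/EDV * 100 = 50/135 * 100
EF = 37.04%


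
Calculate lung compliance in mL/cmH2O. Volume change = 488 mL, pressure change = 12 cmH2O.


C = dV / dP
C = 488 / 12
C = 40.67 mL/cmH2O


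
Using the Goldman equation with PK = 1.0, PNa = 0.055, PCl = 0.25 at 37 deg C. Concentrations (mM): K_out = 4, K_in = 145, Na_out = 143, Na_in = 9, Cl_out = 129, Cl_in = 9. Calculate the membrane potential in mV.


Vm = (RT/F)*ln((PK*Ko + PNa*Nao + PCl*Cli)/(PK*Ki + PNa*Nai + PCl*Clo))
Numer = 14.115, Denom = 177.745
Vm = -67.7 mV


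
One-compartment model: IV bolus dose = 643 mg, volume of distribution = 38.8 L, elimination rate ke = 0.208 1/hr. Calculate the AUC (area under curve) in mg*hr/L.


C0 = Dose/Vd = 643/38.8 = 16.5722 mg/L
AUC = C0/ke = 16.5722/0.208
AUC = 79.67 mg*hr/L


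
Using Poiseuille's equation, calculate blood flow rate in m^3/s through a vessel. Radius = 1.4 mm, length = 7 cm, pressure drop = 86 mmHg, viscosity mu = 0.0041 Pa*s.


Q = pi*r^4*dP / (8*mu*L)
r = 0.0014 m, L = 0.07 m
dP = 86 mmHg = 11465.692 Pa
Q = 6.0269e-05 m^3/s


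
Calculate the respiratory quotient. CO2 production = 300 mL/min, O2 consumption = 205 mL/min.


RQ = VCO2 / VO2
RQ = 300 / 205
RQ = 1.463


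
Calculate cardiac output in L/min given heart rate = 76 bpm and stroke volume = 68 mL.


CO = HR * SV
CO = 76 * 68 / 1000
CO = 5.168 L/min


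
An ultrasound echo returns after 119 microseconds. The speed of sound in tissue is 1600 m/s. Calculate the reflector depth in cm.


depth = c * t / 2
t = 119 us = 1.1900e-04 s
depth = 1600 * 1.1900e-04 / 2
depth = 0.0952 m = 9.52 cm


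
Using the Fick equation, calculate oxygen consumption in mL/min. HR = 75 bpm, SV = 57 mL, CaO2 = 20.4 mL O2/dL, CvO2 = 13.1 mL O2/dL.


CO = HR*SV = 75*57/1000 = 4.275 L/min
a-v O2 diff = 20.4 - 13.1 = 7.3 mL/dL
VO2 = CO * (CaO2-CvO2) * 10 dL/L
VO2 = 4.275 * 7.3 * 10
VO2 = 312.1 mL/min


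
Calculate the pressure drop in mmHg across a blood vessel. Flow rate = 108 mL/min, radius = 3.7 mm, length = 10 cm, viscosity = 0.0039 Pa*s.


dP = 8*mu*L*Q / (pi*r^4)
Q = 108 mL/min = 1.8e-06 m^3/s
dP = 9.53829 Pa = 9.53829 / 133.322 mmHg = 0.07154 mmHg


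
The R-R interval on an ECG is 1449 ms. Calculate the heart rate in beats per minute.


HR = 60 / RR_interval(s)
RR = 1449 ms = 1.449 s
HR = 60 / 1.449 = 41.41 bpm


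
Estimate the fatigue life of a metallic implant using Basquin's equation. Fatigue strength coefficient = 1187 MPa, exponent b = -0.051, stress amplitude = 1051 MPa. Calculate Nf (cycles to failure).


sigma_a = sigma_f' * (2Nf)^b
2Nf = (sigma_a/sigma_f')^(1/b)
2Nf = (1051/1187)^(1/-0.051)
2Nf = 10.870145
Nf = 5.435


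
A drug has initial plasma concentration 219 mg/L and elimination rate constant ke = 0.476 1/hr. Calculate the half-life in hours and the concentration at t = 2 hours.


t_half = ln(2) / ke = 0.693147 / 0.476 = 1.456 hr
C(t) = C0 * exp(-ke*t) = 219 * exp(-0.476*2)
C(2) = 84.53 mg/L


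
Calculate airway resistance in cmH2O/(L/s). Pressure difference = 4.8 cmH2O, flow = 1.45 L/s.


R = dP / flow
R = 4.8 / 1.45
R = 3.31 cmH2O/(L/s)


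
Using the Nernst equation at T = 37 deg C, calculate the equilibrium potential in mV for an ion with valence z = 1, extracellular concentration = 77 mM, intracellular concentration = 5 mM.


E = (RT/(zF)) * ln(C_out/C_in)
T = 37 + 273.15 = 310.15 K
E = (8.314 * 310.15 / (1 * 96485)) * ln(77/5)
E = 73.08 mV


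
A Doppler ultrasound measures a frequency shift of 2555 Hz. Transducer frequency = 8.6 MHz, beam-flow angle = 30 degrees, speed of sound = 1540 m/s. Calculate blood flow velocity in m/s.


v = fd * c / (2 * f0 * cos(theta))
v = 2555 * 1540 / (2 * 8.6000e+06 * cos(30))
v = 0.2642 m/s


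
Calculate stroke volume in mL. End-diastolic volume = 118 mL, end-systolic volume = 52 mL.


SV = EDV - ESV
SV = 118 - 52
SV = 66 mL


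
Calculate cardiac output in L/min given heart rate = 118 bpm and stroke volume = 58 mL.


CO = HR * SV
CO = 118 * 58 / 1000
CO = 6.844 L/min


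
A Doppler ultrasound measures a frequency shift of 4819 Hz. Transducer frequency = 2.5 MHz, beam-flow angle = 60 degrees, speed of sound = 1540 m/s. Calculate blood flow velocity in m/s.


v = fd * c / (2 * f0 * cos(theta))
v = 4819 * 1540 / (2 * 2.5000e+06 * cos(60))
v = 2.969 m/s


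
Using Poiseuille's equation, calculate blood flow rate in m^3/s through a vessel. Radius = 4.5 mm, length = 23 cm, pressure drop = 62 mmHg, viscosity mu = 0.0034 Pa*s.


Q = pi*r^4*dP / (8*mu*L)
r = 0.0045 m, L = 0.23 m
dP = 62 mmHg = 8265.964 Pa
Q = 0.001702 m^3/s


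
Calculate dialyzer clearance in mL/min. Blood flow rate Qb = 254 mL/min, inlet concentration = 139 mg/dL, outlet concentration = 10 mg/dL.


K = Qb * (Cb_in - Cb_out) / Cb_in
K = 254 * (139 - 10) / 139
K = 235.7 mL/min


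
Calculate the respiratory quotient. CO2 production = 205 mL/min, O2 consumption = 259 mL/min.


RQ = VCO2 / VO2
RQ = 205 / 259
RQ = 0.7915


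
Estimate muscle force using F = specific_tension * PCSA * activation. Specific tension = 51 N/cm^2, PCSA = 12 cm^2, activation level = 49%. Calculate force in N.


F = sigma * PCSA * activation
F = 51 * 12 * 0.49
F = 299.9 N


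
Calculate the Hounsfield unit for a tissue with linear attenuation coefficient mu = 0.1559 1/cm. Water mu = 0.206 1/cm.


HU = ((mu_tissue - mu_water) / mu_water) * 1000
HU = ((0.1559 - 0.206) / 0.206) * 1000
HU = -243.2


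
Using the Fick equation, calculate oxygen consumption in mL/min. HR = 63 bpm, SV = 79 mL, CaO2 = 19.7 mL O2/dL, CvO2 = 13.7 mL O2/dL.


CO = HR*SV = 63*79/1000 = 4.977 L/min
a-v O2 diff = 19.7 - 13.7 = 6 mL/dL
VO2 = CO * (CaO2-CvO2) * 10 dL/L
VO2 = 4.977 * 6 * 10
VO2 = 298.6 mL/min


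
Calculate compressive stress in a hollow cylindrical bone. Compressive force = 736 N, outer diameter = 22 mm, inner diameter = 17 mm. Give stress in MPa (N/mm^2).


A = pi*(r_o^2 - r_i^2)
r_o = 11 mm, r_i = 8.5 mm
A = 153.153 mm^2
sigma = F/A = 736 / 153.153
sigma = 4.806 MPa


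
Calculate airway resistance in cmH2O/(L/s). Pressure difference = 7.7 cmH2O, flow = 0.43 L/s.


R = dP / flow
R = 7.7 / 0.43
R = 17.91 cmH2O/(L/s)


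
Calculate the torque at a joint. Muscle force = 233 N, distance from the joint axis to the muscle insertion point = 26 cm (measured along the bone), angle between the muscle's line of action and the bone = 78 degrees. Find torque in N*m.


Torque = F * d * sin(theta)   (moment arm = d*sin(theta))
d = 26 cm = 0.26 m
Torque = 233 * 0.26 * sin(78)
Torque = 59.26 N*m


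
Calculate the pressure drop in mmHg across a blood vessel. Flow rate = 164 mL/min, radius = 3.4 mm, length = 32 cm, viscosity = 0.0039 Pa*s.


dP = 8*mu*L*Q / (pi*r^4)
Q = 164 mL/min = 2.73333e-06 m^3/s
dP = 65.0027 Pa = 65.0027 / 133.322 mmHg = 0.4876 mmHg


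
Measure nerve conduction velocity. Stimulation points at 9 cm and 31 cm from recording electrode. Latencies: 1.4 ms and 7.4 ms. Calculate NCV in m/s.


Distance = (31 - 9) / 100 = 0.22 m
dt = (7.4 - 1.4) / 1000 = 0.006 s
NCV = dist / dt = 36.67 m/s


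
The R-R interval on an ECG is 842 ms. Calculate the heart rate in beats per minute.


HR = 60 / RR_interval(s)
RR = 842 ms = 0.842 s
HR = 60 / 0.842 = 71.26 bpm


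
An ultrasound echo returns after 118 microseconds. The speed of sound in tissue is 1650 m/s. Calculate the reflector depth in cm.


depth = c * t / 2
t = 118 us = 1.1800e-04 s
depth = 1650 * 1.1800e-04 / 2
depth = 0.09735 m = 9.735 cm


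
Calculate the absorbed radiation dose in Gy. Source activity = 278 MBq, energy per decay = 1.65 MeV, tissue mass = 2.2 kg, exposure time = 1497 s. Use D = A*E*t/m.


A = 278 MBq = 2.7800e+08 Bq
E = 1.65 MeV = 2.6433e-13 J
D = A*E*t/m = 2.7800e+08*2.6433e-13*1497/2.2
D = 0.05 Gy


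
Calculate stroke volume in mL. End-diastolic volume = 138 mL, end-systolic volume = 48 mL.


SV = EDV - ESV
SV = 138 - 48
SV = 90 mL


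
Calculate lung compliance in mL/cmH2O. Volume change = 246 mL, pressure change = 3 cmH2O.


C = dV / dP
C = 246 / 3
C = 82 mL/cmH2O


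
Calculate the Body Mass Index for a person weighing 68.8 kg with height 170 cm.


BMI = weight / height^2
height = 170 cm = 1.7 m
BMI = 68.8 / 1.7^2
BMI = 23.81 kg/m^2


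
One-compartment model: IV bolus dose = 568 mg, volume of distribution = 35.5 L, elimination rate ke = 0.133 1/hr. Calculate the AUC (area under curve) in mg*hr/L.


C0 = Dose/Vd = 568/35.5 = 16 mg/L
AUC = C0/ke = 16/0.133
AUC = 120.3 mg*hr/L


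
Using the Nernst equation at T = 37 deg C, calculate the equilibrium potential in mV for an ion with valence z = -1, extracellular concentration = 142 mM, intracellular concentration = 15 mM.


E = (RT/(zF)) * ln(C_out/C_in)
T = 37 + 273.15 = 310.15 K
E = (8.314 * 310.15 / (-1 * 96485)) * ln(142/15)
E = -60.07 mV


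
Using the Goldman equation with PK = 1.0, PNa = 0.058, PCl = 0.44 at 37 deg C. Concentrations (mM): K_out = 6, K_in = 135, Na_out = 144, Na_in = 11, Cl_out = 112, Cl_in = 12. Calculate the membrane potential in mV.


Vm = (RT/F)*ln((PK*Ko + PNa*Nao + PCl*Cli)/(PK*Ki + PNa*Nai + PCl*Clo))
Numer = 19.632, Denom = 184.918
Vm = -59.94 mV


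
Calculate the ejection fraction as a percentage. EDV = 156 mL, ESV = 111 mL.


SV = EDV - ESV = 156 - 111 = 45 mL
EF = SV/EDV * 100 = 45/156 * 100
EF = 28.85%


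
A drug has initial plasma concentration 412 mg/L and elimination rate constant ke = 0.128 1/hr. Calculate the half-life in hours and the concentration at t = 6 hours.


t_half = ln(2) / ke = 0.693147 / 0.128 = 5.415 hr
C(t) = C0 * exp(-ke*t) = 412 * exp(-0.128*6)
C(6) = 191.1 mg/L


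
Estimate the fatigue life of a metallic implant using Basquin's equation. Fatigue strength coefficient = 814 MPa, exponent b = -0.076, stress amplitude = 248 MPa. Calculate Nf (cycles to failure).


sigma_a = sigma_f' * (2Nf)^b
2Nf = (sigma_a/sigma_f')^(1/b)
2Nf = (248/814)^(1/-0.076)
2Nf = 6190794.2
Nf = 3.0954e+06


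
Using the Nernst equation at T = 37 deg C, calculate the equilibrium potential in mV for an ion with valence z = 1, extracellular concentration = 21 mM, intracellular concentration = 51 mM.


E = (RT/(zF)) * ln(C_out/C_in)
T = 37 + 273.15 = 310.15 K
E = (8.314 * 310.15 / (1 * 96485)) * ln(21/51)
E = -23.71 mV


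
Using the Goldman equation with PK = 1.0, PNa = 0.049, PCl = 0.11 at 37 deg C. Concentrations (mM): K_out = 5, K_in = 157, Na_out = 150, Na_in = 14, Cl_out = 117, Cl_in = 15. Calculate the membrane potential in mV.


Vm = (RT/F)*ln((PK*Ko + PNa*Nao + PCl*Cli)/(PK*Ki + PNa*Nai + PCl*Clo))
Numer = 14, Denom = 170.556
Vm = -66.81 mV


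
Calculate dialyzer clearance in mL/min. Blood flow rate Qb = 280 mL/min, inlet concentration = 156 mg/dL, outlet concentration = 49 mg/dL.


K = Qb * (Cb_in - Cb_out) / Cb_in
K = 280 * (156 - 49) / 156
K = 192.1 mL/min


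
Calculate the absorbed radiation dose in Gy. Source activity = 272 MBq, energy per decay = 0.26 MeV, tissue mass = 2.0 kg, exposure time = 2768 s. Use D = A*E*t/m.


A = 272 MBq = 2.7200e+08 Bq
E = 0.26 MeV = 4.1652e-14 J
D = A*E*t/m = 2.7200e+08*4.1652e-14*2768/2.0
D = 0.01568 Gy


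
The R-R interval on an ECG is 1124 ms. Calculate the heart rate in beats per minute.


HR = 60 / RR_interval(s)
RR = 1124 ms = 1.124 s
HR = 60 / 1.124 = 53.38 bpm


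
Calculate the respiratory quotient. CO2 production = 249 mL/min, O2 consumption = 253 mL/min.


RQ = VCO2 / VO2
RQ = 249 / 253
RQ = 0.9842


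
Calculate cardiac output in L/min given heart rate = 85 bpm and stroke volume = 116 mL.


CO = HR * SV
CO = 85 * 116 / 1000
CO = 9.86 L/min


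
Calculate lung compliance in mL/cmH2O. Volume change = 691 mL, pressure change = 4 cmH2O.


C = dV / dP
C = 691 / 4
C = 172.8 mL/cmH2O


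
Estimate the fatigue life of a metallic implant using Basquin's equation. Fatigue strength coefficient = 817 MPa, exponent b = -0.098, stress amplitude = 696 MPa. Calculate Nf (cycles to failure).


sigma_a = sigma_f' * (2Nf)^b
2Nf = (sigma_a/sigma_f')^(1/b)
2Nf = (696/817)^(1/-0.098)
2Nf = 5.1325698
Nf = 2.566


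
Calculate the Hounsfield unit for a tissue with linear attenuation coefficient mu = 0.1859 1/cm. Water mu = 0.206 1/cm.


HU = ((mu_tissue - mu_water) / mu_water) * 1000
HU = ((0.1859 - 0.206) / 0.206) * 1000
HU = -97.57


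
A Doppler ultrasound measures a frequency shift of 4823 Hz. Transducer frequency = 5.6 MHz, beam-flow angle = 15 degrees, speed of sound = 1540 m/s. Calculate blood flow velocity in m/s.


v = fd * c / (2 * f0 * cos(theta))
v = 4823 * 1540 / (2 * 5.6000e+06 * cos(15))
v = 0.6866 m/s


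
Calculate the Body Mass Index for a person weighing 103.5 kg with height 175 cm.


BMI = weight / height^2
height = 175 cm = 1.75 m
BMI = 103.5 / 1.75^2
BMI = 33.8 kg/m^2


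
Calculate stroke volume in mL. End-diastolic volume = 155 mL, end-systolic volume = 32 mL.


SV = EDV - ESV
SV = 155 - 32
SV = 123 mL


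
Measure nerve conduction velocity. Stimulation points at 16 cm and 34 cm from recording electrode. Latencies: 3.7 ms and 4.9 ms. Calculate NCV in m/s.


Distance = (34 - 16) / 100 = 0.18 m
dt = (4.9 - 3.7) / 1000 = 0.0012 s
NCV = dist / dt = 150 m/s


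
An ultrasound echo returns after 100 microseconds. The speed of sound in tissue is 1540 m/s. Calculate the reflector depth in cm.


depth = c * t / 2
t = 100 us = 1.0000e-04 s
depth = 1540 * 1.0000e-04 / 2
depth = 0.077 m = 7.7 cm


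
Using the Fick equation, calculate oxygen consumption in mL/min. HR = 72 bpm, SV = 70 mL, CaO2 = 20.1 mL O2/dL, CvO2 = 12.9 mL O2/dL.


CO = HR*SV = 72*70/1000 = 5.04 L/min
a-v O2 diff = 20.1 - 12.9 = 7.2 mL/dL
VO2 = CO * (CaO2-CvO2) * 10 dL/L
VO2 = 5.04 * 7.2 * 10
VO2 = 362.9 mL/min


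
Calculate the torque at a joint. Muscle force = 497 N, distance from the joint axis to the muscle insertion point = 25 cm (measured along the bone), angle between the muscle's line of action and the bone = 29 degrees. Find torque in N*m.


Torque = F * d * sin(theta)   (moment arm = d*sin(theta))
d = 25 cm = 0.25 m
Torque = 497 * 0.25 * sin(29)
Torque = 60.24 N*m


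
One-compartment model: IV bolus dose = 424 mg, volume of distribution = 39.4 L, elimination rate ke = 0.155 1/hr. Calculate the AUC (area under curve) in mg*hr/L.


C0 = Dose/Vd = 424/39.4 = 10.7614 mg/L
AUC = C0/ke = 10.7614/0.155
AUC = 69.43 mg*hr/L


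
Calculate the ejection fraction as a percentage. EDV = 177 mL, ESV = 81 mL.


SV = EDV - ESV = 177 - 81 = 96 mL
EF = SV/EDV * 100 = 96/177 * 100
EF = 54.24%


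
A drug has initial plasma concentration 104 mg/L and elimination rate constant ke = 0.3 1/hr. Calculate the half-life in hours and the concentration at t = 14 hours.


t_half = ln(2) / ke = 0.693147 / 0.3 = 2.31 hr
C(t) = C0 * exp(-ke*t) = 104 * exp(-0.3*14)
C(14) = 1.56 mg/L


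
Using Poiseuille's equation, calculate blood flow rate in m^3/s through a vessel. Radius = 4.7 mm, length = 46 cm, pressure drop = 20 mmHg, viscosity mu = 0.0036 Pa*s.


Q = pi*r^4*dP / (8*mu*L)
r = 0.0047 m, L = 0.46 m
dP = 20 mmHg = 2666.44 Pa
Q = 3.0855e-04 m^3/s


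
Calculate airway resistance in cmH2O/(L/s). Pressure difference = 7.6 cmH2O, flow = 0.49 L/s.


R = dP / flow
R = 7.6 / 0.49
R = 15.51 cmH2O/(L/s)


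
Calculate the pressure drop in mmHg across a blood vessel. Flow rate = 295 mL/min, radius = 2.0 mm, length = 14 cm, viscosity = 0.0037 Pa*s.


dP = 8*mu*L*Q / (pi*r^4)
Q = 295 mL/min = 4.91667e-06 m^3/s
dP = 405.341 Pa = 405.341 / 133.322 mmHg = 3.04 mmHg


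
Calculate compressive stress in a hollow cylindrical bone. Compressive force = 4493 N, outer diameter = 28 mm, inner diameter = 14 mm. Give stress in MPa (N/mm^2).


A = pi*(r_o^2 - r_i^2)
r_o = 14 mm, r_i = 7 mm
A = 461.814 mm^2
sigma = F/A = 4493 / 461.814
sigma = 9.729 MPa


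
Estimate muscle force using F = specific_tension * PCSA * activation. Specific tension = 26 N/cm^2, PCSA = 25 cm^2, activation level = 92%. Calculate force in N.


F = sigma * PCSA * activation
F = 26 * 25 * 0.92
F = 598 N


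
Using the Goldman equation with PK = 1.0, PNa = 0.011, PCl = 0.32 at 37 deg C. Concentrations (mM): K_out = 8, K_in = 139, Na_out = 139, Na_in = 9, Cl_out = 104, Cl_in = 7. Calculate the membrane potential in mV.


Vm = (RT/F)*ln((PK*Ko + PNa*Nao + PCl*Cli)/(PK*Ki + PNa*Nai + PCl*Clo))
Numer = 11.769, Denom = 172.379
Vm = -71.74 mV


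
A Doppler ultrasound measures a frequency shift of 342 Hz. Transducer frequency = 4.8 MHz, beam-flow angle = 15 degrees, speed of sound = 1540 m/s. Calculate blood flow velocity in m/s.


v = fd * c / (2 * f0 * cos(theta))
v = 342 * 1540 / (2 * 4.8000e+06 * cos(15))
v = 0.0568 m/s


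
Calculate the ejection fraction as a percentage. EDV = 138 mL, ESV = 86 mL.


SV = EDV - ESV = 138 - 86 = 52 mL
EF = SV/EDV * 100 = 52/138 * 100
EF = 37.68%


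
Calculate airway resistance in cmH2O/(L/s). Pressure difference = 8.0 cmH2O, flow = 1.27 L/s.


R = dP / flow
R = 8.0 / 1.27
R = 6.299 cmH2O/(L/s)


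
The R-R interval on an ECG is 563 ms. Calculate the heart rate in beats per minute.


HR = 60 / RR_interval(s)
RR = 563 ms = 0.563 s
HR = 60 / 0.563 = 106.6 bpm


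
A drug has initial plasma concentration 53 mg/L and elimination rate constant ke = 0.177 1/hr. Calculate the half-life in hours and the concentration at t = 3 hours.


t_half = ln(2) / ke = 0.693147 / 0.177 = 3.916 hr
C(t) = C0 * exp(-ke*t) = 53 * exp(-0.177*3)
C(3) = 31.16 mg/L


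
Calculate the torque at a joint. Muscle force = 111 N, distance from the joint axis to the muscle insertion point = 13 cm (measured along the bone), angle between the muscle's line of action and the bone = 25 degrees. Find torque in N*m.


Torque = F * d * sin(theta)   (moment arm = d*sin(theta))
d = 13 cm = 0.13 m
Torque = 111 * 0.13 * sin(25)
Torque = 6.098 N*m


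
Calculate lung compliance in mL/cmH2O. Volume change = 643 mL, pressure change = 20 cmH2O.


C = dV / dP
C = 643 / 20
C = 32.15 mL/cmH2O


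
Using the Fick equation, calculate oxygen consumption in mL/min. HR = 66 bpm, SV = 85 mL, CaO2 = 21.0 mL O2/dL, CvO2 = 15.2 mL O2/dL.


CO = HR*SV = 66*85/1000 = 5.61 L/min
a-v O2 diff = 21.0 - 15.2 = 5.8 mL/dL
VO2 = CO * (CaO2-CvO2) * 10 dL/L
VO2 = 5.61 * 5.8 * 10
VO2 = 325.4 mL/min


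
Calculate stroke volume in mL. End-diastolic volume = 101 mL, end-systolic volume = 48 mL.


SV = EDV - ESV
SV = 101 - 48
SV = 53 mL


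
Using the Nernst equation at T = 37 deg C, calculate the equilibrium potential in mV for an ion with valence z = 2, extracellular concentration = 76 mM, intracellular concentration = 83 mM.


E = (RT/(zF)) * ln(C_out/C_in)
T = 37 + 273.15 = 310.15 K
E = (8.314 * 310.15 / (2 * 96485)) * ln(76/83)
E = -1.177 mV


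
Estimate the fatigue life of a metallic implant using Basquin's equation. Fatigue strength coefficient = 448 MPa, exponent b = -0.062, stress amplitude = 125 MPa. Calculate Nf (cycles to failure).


sigma_a = sigma_f' * (2Nf)^b
2Nf = (sigma_a/sigma_f')^(1/b)
2Nf = (125/448)^(1/-0.062)
2Nf = 8.7381475e+08
Nf = 4.3691e+08


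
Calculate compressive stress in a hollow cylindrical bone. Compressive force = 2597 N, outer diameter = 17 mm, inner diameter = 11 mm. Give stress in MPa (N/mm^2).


A = pi*(r_o^2 - r_i^2)
r_o = 8.5 mm, r_i = 5.5 mm
A = 131.947 mm^2
sigma = F/A = 2597 / 131.947
sigma = 19.68 MPa


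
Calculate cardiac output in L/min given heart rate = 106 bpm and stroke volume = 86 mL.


CO = HR * SV
CO = 106 * 86 / 1000
CO = 9.116 L/min


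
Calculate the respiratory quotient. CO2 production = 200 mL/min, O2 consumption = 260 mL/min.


RQ = VCO2 / VO2
RQ = 200 / 260
RQ = 0.7692


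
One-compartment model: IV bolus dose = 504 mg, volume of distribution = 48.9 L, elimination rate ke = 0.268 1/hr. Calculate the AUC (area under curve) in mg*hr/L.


C0 = Dose/Vd = 504/48.9 = 10.3067 mg/L
AUC = C0/ke = 10.3067/0.268
AUC = 38.46 mg*hr/L


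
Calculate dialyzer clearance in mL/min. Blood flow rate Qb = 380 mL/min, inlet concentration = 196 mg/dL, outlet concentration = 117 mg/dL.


K = Qb * (Cb_in - Cb_out) / Cb_in
K = 380 * (196 - 117) / 196
K = 153.2 mL/min


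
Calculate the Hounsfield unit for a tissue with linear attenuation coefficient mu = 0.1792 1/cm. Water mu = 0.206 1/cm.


HU = ((mu_tissue - mu_water) / mu_water) * 1000
HU = ((0.1792 - 0.206) / 0.206) * 1000
HU = -130.1


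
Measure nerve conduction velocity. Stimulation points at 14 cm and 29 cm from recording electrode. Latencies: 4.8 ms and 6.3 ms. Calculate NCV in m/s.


Distance = (29 - 14) / 100 = 0.15 m
dt = (6.3 - 4.8) / 1000 = 0.0015 s
NCV = dist / dt = 100 m/s


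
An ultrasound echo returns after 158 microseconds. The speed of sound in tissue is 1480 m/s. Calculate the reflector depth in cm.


depth = c * t / 2
t = 158 us = 1.5800e-04 s
depth = 1480 * 1.5800e-04 / 2
depth = 0.11692 m = 11.692 cm


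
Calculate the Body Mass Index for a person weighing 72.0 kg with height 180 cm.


BMI = weight / height^2
height = 180 cm = 1.8 m
BMI = 72.0 / 1.8^2
BMI = 22.22 kg/m^2


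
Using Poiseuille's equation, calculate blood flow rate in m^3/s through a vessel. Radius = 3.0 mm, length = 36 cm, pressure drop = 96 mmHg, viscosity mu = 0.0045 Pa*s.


Q = pi*r^4*dP / (8*mu*L)
r = 0.003 m, L = 0.36 m
dP = 96 mmHg = 12798.912 Pa
Q = 2.5131e-04 m^3/s


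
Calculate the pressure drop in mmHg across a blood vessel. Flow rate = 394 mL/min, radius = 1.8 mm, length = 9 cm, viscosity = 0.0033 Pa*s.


dP = 8*mu*L*Q / (pi*r^4)
Q = 394 mL/min = 6.56667e-06 m^3/s
dP = 473.099 Pa = 473.099 / 133.322 mmHg = 3.549 mmHg


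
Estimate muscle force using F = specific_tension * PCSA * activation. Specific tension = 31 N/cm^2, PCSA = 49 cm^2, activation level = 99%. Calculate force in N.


F = sigma * PCSA * activation
F = 31 * 49 * 0.99
F = 1504 N


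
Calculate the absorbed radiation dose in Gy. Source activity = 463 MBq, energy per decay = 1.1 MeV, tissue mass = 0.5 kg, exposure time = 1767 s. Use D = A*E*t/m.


A = 463 MBq = 4.6300e+08 Bq
E = 1.1 MeV = 1.7622e-13 J
D = A*E*t/m = 4.6300e+08*1.7622e-13*1767/0.5
D = 0.2883 Gy


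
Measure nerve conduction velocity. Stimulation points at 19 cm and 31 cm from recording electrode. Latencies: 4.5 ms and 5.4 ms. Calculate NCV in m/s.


Distance = (31 - 19) / 100 = 0.12 m
dt = (5.4 - 4.5) / 1000 = 9.0000e-04 s
NCV = dist / dt = 133.3 m/s


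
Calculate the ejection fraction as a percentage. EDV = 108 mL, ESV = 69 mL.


SV = EDV - ESV = 108 - 69 = 39 mL
EF = SV/EDV * 100 = 39/108 * 100
EF = 36.11%


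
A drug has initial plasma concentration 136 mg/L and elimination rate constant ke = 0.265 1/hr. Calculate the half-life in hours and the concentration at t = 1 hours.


t_half = ln(2) / ke = 0.693147 / 0.265 = 2.616 hr
C(t) = C0 * exp(-ke*t) = 136 * exp(-0.265*1)
C(1) = 104.3 mg/L


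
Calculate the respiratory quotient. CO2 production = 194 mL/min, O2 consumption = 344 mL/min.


RQ = VCO2 / VO2
RQ = 194 / 344
RQ = 0.564


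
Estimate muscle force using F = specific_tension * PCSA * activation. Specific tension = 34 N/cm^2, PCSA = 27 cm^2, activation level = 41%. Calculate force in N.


F = sigma * PCSA * activation
F = 34 * 27 * 0.41
F = 376.4 N


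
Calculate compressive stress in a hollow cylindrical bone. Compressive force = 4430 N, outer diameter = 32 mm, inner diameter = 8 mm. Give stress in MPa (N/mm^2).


A = pi*(r_o^2 - r_i^2)
r_o = 16 mm, r_i = 4 mm
A = 753.982 mm^2
sigma = F/A = 4430 / 753.982
sigma = 5.875 MPa


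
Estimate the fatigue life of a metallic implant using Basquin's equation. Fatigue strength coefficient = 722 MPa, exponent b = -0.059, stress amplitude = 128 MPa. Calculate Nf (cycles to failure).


sigma_a = sigma_f' * (2Nf)^b
2Nf = (sigma_a/sigma_f')^(1/b)
2Nf = (128/722)^(1/-0.059)
2Nf = 5.424501e+12
Nf = 2.7123e+12


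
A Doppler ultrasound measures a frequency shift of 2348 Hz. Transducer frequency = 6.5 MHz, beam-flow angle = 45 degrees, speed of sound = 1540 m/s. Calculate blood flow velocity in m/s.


v = fd * c / (2 * f0 * cos(theta))
v = 2348 * 1540 / (2 * 6.5000e+06 * cos(45))
v = 0.3934 m/s


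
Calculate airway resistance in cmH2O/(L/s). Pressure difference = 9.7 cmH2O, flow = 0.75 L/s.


R = dP / flow
R = 9.7 / 0.75
R = 12.93 cmH2O/(L/s)


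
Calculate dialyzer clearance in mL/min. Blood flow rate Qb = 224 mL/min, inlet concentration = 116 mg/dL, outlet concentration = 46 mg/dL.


K = Qb * (Cb_in - Cb_out) / Cb_in
K = 224 * (116 - 46) / 116
K = 135.2 mL/min


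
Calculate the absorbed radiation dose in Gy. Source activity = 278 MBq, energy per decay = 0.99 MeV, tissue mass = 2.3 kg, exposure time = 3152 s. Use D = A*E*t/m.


A = 278 MBq = 2.7800e+08 Bq
E = 0.99 MeV = 1.58598e-13 J
D = A*E*t/m = 2.7800e+08*1.58598e-13*3152/2.3
D = 0.06042 Gy


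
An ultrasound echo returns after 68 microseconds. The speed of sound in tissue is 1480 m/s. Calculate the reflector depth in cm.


depth = c * t / 2
t = 68 us = 6.8000e-05 s
depth = 1480 * 6.8000e-05 / 2
depth = 0.05032 m = 5.032 cm


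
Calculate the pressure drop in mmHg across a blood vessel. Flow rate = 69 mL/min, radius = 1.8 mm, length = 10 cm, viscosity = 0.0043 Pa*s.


dP = 8*mu*L*Q / (pi*r^4)
Q = 69 mL/min = 1.15e-06 m^3/s
dP = 119.954 Pa = 119.954 / 133.322 mmHg = 0.8997 mmHg


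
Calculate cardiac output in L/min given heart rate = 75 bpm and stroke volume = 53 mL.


CO = HR * SV
CO = 75 * 53 / 1000
CO = 3.975 L/min


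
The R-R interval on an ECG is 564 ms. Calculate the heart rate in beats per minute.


HR = 60 / RR_interval(s)
RR = 564 ms = 0.564 s
HR = 60 / 0.564 = 106.4 bpm


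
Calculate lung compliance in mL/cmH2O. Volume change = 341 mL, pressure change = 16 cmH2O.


C = dV / dP
C = 341 / 16
C = 21.31 mL/cmH2O


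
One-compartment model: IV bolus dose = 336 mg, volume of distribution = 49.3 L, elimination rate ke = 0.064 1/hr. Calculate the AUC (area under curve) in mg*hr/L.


C0 = Dose/Vd = 336/49.3 = 6.81542 mg/L
AUC = C0/ke = 6.81542/0.064
AUC = 106.5 mg*hr/L


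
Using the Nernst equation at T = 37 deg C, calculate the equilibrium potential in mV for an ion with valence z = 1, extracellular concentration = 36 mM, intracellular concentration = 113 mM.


E = (RT/(zF)) * ln(C_out/C_in)
T = 37 + 273.15 = 310.15 K
E = (8.314 * 310.15 / (1 * 96485)) * ln(36/113)
E = -30.57 mV


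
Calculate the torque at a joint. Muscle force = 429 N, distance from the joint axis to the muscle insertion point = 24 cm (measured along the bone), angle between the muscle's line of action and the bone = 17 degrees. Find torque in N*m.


Torque = F * d * sin(theta)   (moment arm = d*sin(theta))
d = 24 cm = 0.24 m
Torque = 429 * 0.24 * sin(17)
Torque = 30.1 N*m


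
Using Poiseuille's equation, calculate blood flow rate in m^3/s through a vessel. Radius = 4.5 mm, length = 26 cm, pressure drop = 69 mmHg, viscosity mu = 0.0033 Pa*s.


Q = pi*r^4*dP / (8*mu*L)
r = 0.0045 m, L = 0.26 m
dP = 69 mmHg = 9199.218 Pa
Q = 0.001727 m^3/s


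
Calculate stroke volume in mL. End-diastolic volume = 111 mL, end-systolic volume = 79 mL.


SV = EDV - ESV
SV = 111 - 79
SV = 32 mL


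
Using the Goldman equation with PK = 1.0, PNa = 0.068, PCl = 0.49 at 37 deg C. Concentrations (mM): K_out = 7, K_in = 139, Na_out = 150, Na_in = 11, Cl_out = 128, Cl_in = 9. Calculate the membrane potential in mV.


Vm = (RT/F)*ln((PK*Ko + PNa*Nao + PCl*Cli)/(PK*Ki + PNa*Nai + PCl*Clo))
Numer = 21.61, Denom = 202.468
Vm = -59.8 mV


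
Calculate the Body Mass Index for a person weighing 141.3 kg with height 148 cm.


BMI = weight / height^2
height = 148 cm = 1.48 m
BMI = 141.3 / 1.48^2
BMI = 64.51 kg/m^2


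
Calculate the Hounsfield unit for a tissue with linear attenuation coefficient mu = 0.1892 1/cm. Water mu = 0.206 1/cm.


HU = ((mu_tissue - mu_water) / mu_water) * 1000
HU = ((0.1892 - 0.206) / 0.206) * 1000
HU = -81.55


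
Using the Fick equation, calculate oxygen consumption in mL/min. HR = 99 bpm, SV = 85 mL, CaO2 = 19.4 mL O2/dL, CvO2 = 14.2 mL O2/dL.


CO = HR*SV = 99*85/1000 = 8.415 L/min
a-v O2 diff = 19.4 - 14.2 = 5.2 mL/dL
VO2 = CO * (CaO2-CvO2) * 10 dL/L
VO2 = 8.415 * 5.2 * 10
VO2 = 437.6 mL/min


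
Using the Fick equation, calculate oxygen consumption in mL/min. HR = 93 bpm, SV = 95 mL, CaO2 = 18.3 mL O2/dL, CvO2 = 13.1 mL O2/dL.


CO = HR*SV = 93*95/1000 = 8.835 L/min
a-v O2 diff = 18.3 - 13.1 = 5.2 mL/dL
VO2 = CO * (CaO2-CvO2) * 10 dL/L
VO2 = 8.835 * 5.2 * 10
VO2 = 459.4 mL/min


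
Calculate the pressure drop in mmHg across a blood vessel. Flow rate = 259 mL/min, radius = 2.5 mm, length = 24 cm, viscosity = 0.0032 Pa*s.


dP = 8*mu*L*Q / (pi*r^4)
Q = 259 mL/min = 4.31667e-06 m^3/s
dP = 216.118 Pa = 216.118 / 133.322 mmHg = 1.621 mmHg


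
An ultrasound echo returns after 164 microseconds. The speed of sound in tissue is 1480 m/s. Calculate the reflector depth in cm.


depth = c * t / 2
t = 164 us = 1.6400e-04 s
depth = 1480 * 1.6400e-04 / 2
depth = 0.12136 m = 12.136 cm


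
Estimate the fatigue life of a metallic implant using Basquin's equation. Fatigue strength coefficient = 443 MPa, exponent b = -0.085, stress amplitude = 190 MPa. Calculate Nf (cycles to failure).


sigma_a = sigma_f' * (2Nf)^b
2Nf = (sigma_a/sigma_f')^(1/b)
2Nf = (190/443)^(1/-0.085)
2Nf = 21149.28
Nf = 1.057e+04


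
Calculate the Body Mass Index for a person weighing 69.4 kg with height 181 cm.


BMI = weight / height^2
height = 181 cm = 1.81 m
BMI = 69.4 / 1.81^2
BMI = 21.18 kg/m^2


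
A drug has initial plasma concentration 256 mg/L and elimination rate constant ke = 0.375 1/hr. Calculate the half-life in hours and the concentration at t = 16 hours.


t_half = ln(2) / ke = 0.693147 / 0.375 = 1.848 hr
C(t) = C0 * exp(-ke*t) = 256 * exp(-0.375*16)
C(16) = 0.6346 mg/L


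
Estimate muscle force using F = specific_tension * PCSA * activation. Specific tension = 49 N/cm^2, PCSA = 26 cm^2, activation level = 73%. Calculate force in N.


F = sigma * PCSA * activation
F = 49 * 26 * 0.73
F = 930 N


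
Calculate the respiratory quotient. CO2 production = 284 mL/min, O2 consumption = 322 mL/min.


RQ = VCO2 / VO2
RQ = 284 / 322
RQ = 0.882


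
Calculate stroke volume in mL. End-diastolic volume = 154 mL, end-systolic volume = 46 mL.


SV = EDV - ESV
SV = 154 - 46
SV = 108 mL


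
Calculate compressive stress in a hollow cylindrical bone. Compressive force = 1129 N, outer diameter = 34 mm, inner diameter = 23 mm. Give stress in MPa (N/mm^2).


A = pi*(r_o^2 - r_i^2)
r_o = 17 mm, r_i = 11.5 mm
A = 492.445 mm^2
sigma = F/A = 1129 / 492.445
sigma = 2.293 MPa


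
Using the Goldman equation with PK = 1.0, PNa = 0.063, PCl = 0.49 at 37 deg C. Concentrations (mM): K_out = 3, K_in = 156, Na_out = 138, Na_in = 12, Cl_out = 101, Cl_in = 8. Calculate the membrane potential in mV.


Vm = (RT/F)*ln((PK*Ko + PNa*Nao + PCl*Cli)/(PK*Ki + PNa*Nai + PCl*Clo))
Numer = 15.614, Denom = 206.246
Vm = -68.98 mV


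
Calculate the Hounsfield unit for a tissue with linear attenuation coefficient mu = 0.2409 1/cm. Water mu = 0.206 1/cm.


HU = ((mu_tissue - mu_water) / mu_water) * 1000
HU = ((0.2409 - 0.206) / 0.206) * 1000
HU = 169.4


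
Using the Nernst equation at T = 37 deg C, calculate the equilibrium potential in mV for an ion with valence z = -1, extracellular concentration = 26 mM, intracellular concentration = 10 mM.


E = (RT/(zF)) * ln(C_out/C_in)
T = 37 + 273.15 = 310.15 K
E = (8.314 * 310.15 / (-1 * 96485)) * ln(26/10)
E = -25.54 mV
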